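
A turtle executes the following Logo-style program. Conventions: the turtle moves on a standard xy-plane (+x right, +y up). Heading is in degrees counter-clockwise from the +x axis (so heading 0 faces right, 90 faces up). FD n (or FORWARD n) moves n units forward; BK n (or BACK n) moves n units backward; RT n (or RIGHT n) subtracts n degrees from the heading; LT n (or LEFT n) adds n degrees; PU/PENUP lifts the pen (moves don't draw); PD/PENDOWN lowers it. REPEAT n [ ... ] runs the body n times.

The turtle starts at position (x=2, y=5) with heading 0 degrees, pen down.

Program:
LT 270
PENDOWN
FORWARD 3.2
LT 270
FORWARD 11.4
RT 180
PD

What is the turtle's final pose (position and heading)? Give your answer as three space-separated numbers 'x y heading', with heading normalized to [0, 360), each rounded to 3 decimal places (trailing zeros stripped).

Answer: -9.4 1.8 0

Derivation:
Executing turtle program step by step:
Start: pos=(2,5), heading=0, pen down
LT 270: heading 0 -> 270
PD: pen down
FD 3.2: (2,5) -> (2,1.8) [heading=270, draw]
LT 270: heading 270 -> 180
FD 11.4: (2,1.8) -> (-9.4,1.8) [heading=180, draw]
RT 180: heading 180 -> 0
PD: pen down
Final: pos=(-9.4,1.8), heading=0, 2 segment(s) drawn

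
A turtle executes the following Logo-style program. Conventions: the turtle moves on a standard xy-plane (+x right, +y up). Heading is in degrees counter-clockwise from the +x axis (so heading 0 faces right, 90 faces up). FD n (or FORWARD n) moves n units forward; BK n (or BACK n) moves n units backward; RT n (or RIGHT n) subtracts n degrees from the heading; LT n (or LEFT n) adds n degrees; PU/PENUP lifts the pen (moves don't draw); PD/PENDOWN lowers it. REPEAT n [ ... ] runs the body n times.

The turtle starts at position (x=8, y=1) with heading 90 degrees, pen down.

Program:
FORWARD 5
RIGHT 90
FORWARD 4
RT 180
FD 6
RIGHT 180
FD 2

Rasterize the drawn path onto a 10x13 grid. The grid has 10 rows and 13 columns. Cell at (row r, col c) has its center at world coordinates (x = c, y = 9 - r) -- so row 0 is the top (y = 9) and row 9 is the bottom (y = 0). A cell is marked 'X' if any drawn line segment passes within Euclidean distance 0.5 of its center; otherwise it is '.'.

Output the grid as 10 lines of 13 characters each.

Segment 0: (8,1) -> (8,6)
Segment 1: (8,6) -> (12,6)
Segment 2: (12,6) -> (6,6)
Segment 3: (6,6) -> (8,6)

Answer: .............
.............
.............
......XXXXXXX
........X....
........X....
........X....
........X....
........X....
.............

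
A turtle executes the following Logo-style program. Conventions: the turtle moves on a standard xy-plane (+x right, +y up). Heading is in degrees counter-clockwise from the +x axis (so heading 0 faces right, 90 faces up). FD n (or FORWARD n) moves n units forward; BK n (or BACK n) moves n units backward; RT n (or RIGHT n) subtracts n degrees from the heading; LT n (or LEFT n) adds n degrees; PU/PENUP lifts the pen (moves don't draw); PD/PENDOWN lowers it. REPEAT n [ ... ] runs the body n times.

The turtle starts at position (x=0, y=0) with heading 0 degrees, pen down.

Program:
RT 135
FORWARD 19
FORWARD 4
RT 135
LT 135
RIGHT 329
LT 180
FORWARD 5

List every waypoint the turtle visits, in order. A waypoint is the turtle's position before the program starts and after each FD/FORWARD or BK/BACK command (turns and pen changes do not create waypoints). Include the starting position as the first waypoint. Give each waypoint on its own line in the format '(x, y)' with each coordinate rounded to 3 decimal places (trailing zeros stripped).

Answer: (0, 0)
(-13.435, -13.435)
(-16.263, -16.263)
(-15.054, -11.412)

Derivation:
Executing turtle program step by step:
Start: pos=(0,0), heading=0, pen down
RT 135: heading 0 -> 225
FD 19: (0,0) -> (-13.435,-13.435) [heading=225, draw]
FD 4: (-13.435,-13.435) -> (-16.263,-16.263) [heading=225, draw]
RT 135: heading 225 -> 90
LT 135: heading 90 -> 225
RT 329: heading 225 -> 256
LT 180: heading 256 -> 76
FD 5: (-16.263,-16.263) -> (-15.054,-11.412) [heading=76, draw]
Final: pos=(-15.054,-11.412), heading=76, 3 segment(s) drawn
Waypoints (4 total):
(0, 0)
(-13.435, -13.435)
(-16.263, -16.263)
(-15.054, -11.412)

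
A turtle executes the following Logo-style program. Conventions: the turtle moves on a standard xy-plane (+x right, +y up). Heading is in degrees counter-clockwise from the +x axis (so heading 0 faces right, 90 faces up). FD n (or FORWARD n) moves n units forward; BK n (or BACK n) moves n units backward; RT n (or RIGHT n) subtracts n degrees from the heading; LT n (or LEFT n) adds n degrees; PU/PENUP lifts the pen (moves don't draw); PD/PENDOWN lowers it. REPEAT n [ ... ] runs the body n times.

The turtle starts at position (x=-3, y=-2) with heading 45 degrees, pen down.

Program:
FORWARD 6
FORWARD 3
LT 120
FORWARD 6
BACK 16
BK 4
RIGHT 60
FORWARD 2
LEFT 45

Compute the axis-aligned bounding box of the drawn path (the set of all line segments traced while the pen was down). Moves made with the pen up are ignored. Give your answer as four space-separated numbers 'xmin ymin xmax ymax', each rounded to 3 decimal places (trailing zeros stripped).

Executing turtle program step by step:
Start: pos=(-3,-2), heading=45, pen down
FD 6: (-3,-2) -> (1.243,2.243) [heading=45, draw]
FD 3: (1.243,2.243) -> (3.364,4.364) [heading=45, draw]
LT 120: heading 45 -> 165
FD 6: (3.364,4.364) -> (-2.432,5.917) [heading=165, draw]
BK 16: (-2.432,5.917) -> (13.023,1.776) [heading=165, draw]
BK 4: (13.023,1.776) -> (16.887,0.74) [heading=165, draw]
RT 60: heading 165 -> 105
FD 2: (16.887,0.74) -> (16.369,2.672) [heading=105, draw]
LT 45: heading 105 -> 150
Final: pos=(16.369,2.672), heading=150, 6 segment(s) drawn

Segment endpoints: x in {-3, -2.432, 1.243, 3.364, 13.023, 16.369, 16.887}, y in {-2, 0.74, 1.776, 2.243, 2.672, 4.364, 5.917}
xmin=-3, ymin=-2, xmax=16.887, ymax=5.917

Answer: -3 -2 16.887 5.917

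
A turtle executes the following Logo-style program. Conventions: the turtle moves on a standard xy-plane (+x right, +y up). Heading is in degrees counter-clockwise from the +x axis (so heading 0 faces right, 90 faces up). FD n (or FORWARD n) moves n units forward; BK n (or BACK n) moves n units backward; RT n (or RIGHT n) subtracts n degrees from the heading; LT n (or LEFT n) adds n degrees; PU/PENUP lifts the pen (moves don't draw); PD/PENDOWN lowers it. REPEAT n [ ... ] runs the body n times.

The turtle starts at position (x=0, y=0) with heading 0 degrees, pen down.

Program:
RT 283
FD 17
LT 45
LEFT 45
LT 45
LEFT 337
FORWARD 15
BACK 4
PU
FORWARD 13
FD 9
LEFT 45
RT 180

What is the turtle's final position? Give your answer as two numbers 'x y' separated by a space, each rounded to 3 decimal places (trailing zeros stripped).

Answer: -28.77 11.402

Derivation:
Executing turtle program step by step:
Start: pos=(0,0), heading=0, pen down
RT 283: heading 0 -> 77
FD 17: (0,0) -> (3.824,16.564) [heading=77, draw]
LT 45: heading 77 -> 122
LT 45: heading 122 -> 167
LT 45: heading 167 -> 212
LT 337: heading 212 -> 189
FD 15: (3.824,16.564) -> (-10.991,14.218) [heading=189, draw]
BK 4: (-10.991,14.218) -> (-7.04,14.844) [heading=189, draw]
PU: pen up
FD 13: (-7.04,14.844) -> (-19.88,12.81) [heading=189, move]
FD 9: (-19.88,12.81) -> (-28.77,11.402) [heading=189, move]
LT 45: heading 189 -> 234
RT 180: heading 234 -> 54
Final: pos=(-28.77,11.402), heading=54, 3 segment(s) drawn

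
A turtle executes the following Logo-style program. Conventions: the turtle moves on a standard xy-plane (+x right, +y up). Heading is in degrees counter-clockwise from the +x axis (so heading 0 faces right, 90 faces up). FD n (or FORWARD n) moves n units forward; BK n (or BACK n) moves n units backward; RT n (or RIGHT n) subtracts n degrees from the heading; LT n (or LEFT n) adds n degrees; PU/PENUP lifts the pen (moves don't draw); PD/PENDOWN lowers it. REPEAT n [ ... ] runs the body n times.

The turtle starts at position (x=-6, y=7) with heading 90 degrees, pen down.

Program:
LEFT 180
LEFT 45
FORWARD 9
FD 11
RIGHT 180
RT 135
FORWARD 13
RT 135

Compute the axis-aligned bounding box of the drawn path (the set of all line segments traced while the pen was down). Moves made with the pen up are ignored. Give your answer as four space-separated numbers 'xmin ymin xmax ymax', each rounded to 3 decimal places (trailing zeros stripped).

Answer: -6 -7.142 21.142 7

Derivation:
Executing turtle program step by step:
Start: pos=(-6,7), heading=90, pen down
LT 180: heading 90 -> 270
LT 45: heading 270 -> 315
FD 9: (-6,7) -> (0.364,0.636) [heading=315, draw]
FD 11: (0.364,0.636) -> (8.142,-7.142) [heading=315, draw]
RT 180: heading 315 -> 135
RT 135: heading 135 -> 0
FD 13: (8.142,-7.142) -> (21.142,-7.142) [heading=0, draw]
RT 135: heading 0 -> 225
Final: pos=(21.142,-7.142), heading=225, 3 segment(s) drawn

Segment endpoints: x in {-6, 0.364, 8.142, 21.142}, y in {-7.142, 0.636, 7}
xmin=-6, ymin=-7.142, xmax=21.142, ymax=7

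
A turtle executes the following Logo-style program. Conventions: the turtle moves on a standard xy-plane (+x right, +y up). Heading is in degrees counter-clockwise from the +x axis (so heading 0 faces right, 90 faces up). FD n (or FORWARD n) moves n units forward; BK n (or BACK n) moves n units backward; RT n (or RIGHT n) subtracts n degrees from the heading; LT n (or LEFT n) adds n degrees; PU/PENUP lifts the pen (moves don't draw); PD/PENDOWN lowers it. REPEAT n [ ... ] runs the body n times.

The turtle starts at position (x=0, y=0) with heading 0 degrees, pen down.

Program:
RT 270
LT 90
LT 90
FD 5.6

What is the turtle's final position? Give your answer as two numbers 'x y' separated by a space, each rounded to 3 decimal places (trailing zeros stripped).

Answer: 0 -5.6

Derivation:
Executing turtle program step by step:
Start: pos=(0,0), heading=0, pen down
RT 270: heading 0 -> 90
LT 90: heading 90 -> 180
LT 90: heading 180 -> 270
FD 5.6: (0,0) -> (0,-5.6) [heading=270, draw]
Final: pos=(0,-5.6), heading=270, 1 segment(s) drawn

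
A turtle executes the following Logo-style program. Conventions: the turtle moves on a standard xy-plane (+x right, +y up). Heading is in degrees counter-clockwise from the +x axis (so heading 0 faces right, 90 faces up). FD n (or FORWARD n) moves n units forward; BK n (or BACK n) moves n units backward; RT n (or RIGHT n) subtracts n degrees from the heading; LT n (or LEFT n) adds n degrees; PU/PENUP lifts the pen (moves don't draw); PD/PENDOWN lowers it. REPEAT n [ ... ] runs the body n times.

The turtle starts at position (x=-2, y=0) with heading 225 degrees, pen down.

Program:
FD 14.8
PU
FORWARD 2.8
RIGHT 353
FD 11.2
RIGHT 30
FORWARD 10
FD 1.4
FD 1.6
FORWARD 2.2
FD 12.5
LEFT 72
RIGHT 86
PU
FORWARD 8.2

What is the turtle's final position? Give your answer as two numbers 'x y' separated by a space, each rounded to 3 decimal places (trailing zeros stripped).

Executing turtle program step by step:
Start: pos=(-2,0), heading=225, pen down
FD 14.8: (-2,0) -> (-12.465,-10.465) [heading=225, draw]
PU: pen up
FD 2.8: (-12.465,-10.465) -> (-14.445,-12.445) [heading=225, move]
RT 353: heading 225 -> 232
FD 11.2: (-14.445,-12.445) -> (-21.34,-21.271) [heading=232, move]
RT 30: heading 232 -> 202
FD 10: (-21.34,-21.271) -> (-30.612,-25.017) [heading=202, move]
FD 1.4: (-30.612,-25.017) -> (-31.91,-25.541) [heading=202, move]
FD 1.6: (-31.91,-25.541) -> (-33.394,-26.141) [heading=202, move]
FD 2.2: (-33.394,-26.141) -> (-35.434,-26.965) [heading=202, move]
FD 12.5: (-35.434,-26.965) -> (-47.023,-31.647) [heading=202, move]
LT 72: heading 202 -> 274
RT 86: heading 274 -> 188
PU: pen up
FD 8.2: (-47.023,-31.647) -> (-55.144,-32.789) [heading=188, move]
Final: pos=(-55.144,-32.789), heading=188, 1 segment(s) drawn

Answer: -55.144 -32.789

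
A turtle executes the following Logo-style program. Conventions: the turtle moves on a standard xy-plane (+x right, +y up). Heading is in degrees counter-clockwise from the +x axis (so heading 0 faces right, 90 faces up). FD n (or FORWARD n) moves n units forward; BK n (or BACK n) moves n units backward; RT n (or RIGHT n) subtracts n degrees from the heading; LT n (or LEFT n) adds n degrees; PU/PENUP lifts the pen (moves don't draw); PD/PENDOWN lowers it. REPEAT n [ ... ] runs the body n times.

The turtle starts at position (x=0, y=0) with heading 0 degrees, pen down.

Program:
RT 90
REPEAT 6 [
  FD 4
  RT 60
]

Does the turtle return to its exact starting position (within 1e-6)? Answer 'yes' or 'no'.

Executing turtle program step by step:
Start: pos=(0,0), heading=0, pen down
RT 90: heading 0 -> 270
REPEAT 6 [
  -- iteration 1/6 --
  FD 4: (0,0) -> (0,-4) [heading=270, draw]
  RT 60: heading 270 -> 210
  -- iteration 2/6 --
  FD 4: (0,-4) -> (-3.464,-6) [heading=210, draw]
  RT 60: heading 210 -> 150
  -- iteration 3/6 --
  FD 4: (-3.464,-6) -> (-6.928,-4) [heading=150, draw]
  RT 60: heading 150 -> 90
  -- iteration 4/6 --
  FD 4: (-6.928,-4) -> (-6.928,0) [heading=90, draw]
  RT 60: heading 90 -> 30
  -- iteration 5/6 --
  FD 4: (-6.928,0) -> (-3.464,2) [heading=30, draw]
  RT 60: heading 30 -> 330
  -- iteration 6/6 --
  FD 4: (-3.464,2) -> (0,0) [heading=330, draw]
  RT 60: heading 330 -> 270
]
Final: pos=(0,0), heading=270, 6 segment(s) drawn

Start position: (0, 0)
Final position: (0, 0)
Distance = 0; < 1e-6 -> CLOSED

Answer: yes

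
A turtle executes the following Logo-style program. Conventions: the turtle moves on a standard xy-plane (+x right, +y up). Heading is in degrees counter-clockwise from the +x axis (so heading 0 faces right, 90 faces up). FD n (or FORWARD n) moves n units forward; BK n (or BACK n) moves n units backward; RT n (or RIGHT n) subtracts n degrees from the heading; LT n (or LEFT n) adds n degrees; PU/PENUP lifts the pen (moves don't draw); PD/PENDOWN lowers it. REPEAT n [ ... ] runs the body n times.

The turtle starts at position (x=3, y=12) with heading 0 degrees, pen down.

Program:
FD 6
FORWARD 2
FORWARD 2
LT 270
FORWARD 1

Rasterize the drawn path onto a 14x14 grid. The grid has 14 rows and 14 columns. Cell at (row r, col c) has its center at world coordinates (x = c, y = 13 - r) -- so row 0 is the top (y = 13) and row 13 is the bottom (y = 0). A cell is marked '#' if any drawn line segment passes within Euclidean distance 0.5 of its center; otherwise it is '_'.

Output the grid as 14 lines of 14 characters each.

Answer: ______________
___###########
_____________#
______________
______________
______________
______________
______________
______________
______________
______________
______________
______________
______________

Derivation:
Segment 0: (3,12) -> (9,12)
Segment 1: (9,12) -> (11,12)
Segment 2: (11,12) -> (13,12)
Segment 3: (13,12) -> (13,11)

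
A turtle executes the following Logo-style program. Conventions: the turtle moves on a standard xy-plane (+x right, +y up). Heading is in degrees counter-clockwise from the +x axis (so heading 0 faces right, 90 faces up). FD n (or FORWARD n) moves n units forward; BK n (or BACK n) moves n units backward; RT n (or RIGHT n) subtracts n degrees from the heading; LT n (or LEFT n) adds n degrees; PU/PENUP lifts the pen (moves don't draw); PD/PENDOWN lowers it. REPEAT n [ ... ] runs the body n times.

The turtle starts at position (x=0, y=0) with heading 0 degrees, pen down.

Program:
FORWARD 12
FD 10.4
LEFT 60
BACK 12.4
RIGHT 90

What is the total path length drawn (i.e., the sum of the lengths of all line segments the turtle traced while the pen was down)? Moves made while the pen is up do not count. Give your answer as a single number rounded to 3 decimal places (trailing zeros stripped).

Answer: 34.8

Derivation:
Executing turtle program step by step:
Start: pos=(0,0), heading=0, pen down
FD 12: (0,0) -> (12,0) [heading=0, draw]
FD 10.4: (12,0) -> (22.4,0) [heading=0, draw]
LT 60: heading 0 -> 60
BK 12.4: (22.4,0) -> (16.2,-10.739) [heading=60, draw]
RT 90: heading 60 -> 330
Final: pos=(16.2,-10.739), heading=330, 3 segment(s) drawn

Segment lengths:
  seg 1: (0,0) -> (12,0), length = 12
  seg 2: (12,0) -> (22.4,0), length = 10.4
  seg 3: (22.4,0) -> (16.2,-10.739), length = 12.4
Total = 34.8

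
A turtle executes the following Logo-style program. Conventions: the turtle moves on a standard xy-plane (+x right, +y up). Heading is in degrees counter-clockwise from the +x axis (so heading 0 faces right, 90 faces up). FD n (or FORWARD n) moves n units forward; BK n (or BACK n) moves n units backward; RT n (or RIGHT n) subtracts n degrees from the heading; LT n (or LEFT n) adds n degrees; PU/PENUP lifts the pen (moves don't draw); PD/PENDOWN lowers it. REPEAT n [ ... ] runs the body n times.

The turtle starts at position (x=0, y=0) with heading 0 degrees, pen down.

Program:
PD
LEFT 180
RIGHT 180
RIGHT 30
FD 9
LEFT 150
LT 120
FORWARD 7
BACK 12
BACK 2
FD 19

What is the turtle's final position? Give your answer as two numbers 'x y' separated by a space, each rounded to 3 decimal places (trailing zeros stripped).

Answer: 1.794 -14.892

Derivation:
Executing turtle program step by step:
Start: pos=(0,0), heading=0, pen down
PD: pen down
LT 180: heading 0 -> 180
RT 180: heading 180 -> 0
RT 30: heading 0 -> 330
FD 9: (0,0) -> (7.794,-4.5) [heading=330, draw]
LT 150: heading 330 -> 120
LT 120: heading 120 -> 240
FD 7: (7.794,-4.5) -> (4.294,-10.562) [heading=240, draw]
BK 12: (4.294,-10.562) -> (10.294,-0.17) [heading=240, draw]
BK 2: (10.294,-0.17) -> (11.294,1.562) [heading=240, draw]
FD 19: (11.294,1.562) -> (1.794,-14.892) [heading=240, draw]
Final: pos=(1.794,-14.892), heading=240, 5 segment(s) drawn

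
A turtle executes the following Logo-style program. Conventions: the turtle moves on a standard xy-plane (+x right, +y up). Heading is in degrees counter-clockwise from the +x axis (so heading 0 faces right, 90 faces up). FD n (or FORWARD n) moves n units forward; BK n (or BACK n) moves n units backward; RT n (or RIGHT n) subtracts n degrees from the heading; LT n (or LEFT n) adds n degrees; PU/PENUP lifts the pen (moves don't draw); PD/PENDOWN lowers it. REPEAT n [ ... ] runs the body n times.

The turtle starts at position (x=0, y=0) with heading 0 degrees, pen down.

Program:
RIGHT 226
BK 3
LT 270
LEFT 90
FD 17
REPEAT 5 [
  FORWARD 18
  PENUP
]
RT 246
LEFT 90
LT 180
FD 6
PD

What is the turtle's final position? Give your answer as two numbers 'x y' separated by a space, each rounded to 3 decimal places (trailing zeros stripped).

Executing turtle program step by step:
Start: pos=(0,0), heading=0, pen down
RT 226: heading 0 -> 134
BK 3: (0,0) -> (2.084,-2.158) [heading=134, draw]
LT 270: heading 134 -> 44
LT 90: heading 44 -> 134
FD 17: (2.084,-2.158) -> (-9.725,10.071) [heading=134, draw]
REPEAT 5 [
  -- iteration 1/5 --
  FD 18: (-9.725,10.071) -> (-22.229,23.019) [heading=134, draw]
  PU: pen up
  -- iteration 2/5 --
  FD 18: (-22.229,23.019) -> (-34.733,35.967) [heading=134, move]
  PU: pen up
  -- iteration 3/5 --
  FD 18: (-34.733,35.967) -> (-47.237,48.915) [heading=134, move]
  PU: pen up
  -- iteration 4/5 --
  FD 18: (-47.237,48.915) -> (-59.741,61.863) [heading=134, move]
  PU: pen up
  -- iteration 5/5 --
  FD 18: (-59.741,61.863) -> (-72.244,74.811) [heading=134, move]
  PU: pen up
]
RT 246: heading 134 -> 248
LT 90: heading 248 -> 338
LT 180: heading 338 -> 158
FD 6: (-72.244,74.811) -> (-77.808,77.059) [heading=158, move]
PD: pen down
Final: pos=(-77.808,77.059), heading=158, 3 segment(s) drawn

Answer: -77.808 77.059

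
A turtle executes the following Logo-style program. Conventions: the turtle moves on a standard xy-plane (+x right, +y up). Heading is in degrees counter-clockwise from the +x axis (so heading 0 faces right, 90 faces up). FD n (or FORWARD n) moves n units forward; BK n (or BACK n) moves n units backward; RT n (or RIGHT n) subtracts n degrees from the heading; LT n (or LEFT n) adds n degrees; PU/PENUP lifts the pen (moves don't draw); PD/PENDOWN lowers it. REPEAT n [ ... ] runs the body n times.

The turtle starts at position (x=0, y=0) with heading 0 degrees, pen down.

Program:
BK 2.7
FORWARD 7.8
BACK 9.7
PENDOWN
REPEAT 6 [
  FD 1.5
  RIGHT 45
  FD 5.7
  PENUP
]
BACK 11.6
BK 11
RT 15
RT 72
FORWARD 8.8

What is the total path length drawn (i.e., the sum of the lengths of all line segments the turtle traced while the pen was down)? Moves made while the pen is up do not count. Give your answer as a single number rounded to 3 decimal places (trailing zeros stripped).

Executing turtle program step by step:
Start: pos=(0,0), heading=0, pen down
BK 2.7: (0,0) -> (-2.7,0) [heading=0, draw]
FD 7.8: (-2.7,0) -> (5.1,0) [heading=0, draw]
BK 9.7: (5.1,0) -> (-4.6,0) [heading=0, draw]
PD: pen down
REPEAT 6 [
  -- iteration 1/6 --
  FD 1.5: (-4.6,0) -> (-3.1,0) [heading=0, draw]
  RT 45: heading 0 -> 315
  FD 5.7: (-3.1,0) -> (0.931,-4.031) [heading=315, draw]
  PU: pen up
  -- iteration 2/6 --
  FD 1.5: (0.931,-4.031) -> (1.991,-5.091) [heading=315, move]
  RT 45: heading 315 -> 270
  FD 5.7: (1.991,-5.091) -> (1.991,-10.791) [heading=270, move]
  PU: pen up
  -- iteration 3/6 --
  FD 1.5: (1.991,-10.791) -> (1.991,-12.291) [heading=270, move]
  RT 45: heading 270 -> 225
  FD 5.7: (1.991,-12.291) -> (-2.039,-16.322) [heading=225, move]
  PU: pen up
  -- iteration 4/6 --
  FD 1.5: (-2.039,-16.322) -> (-3.1,-17.382) [heading=225, move]
  RT 45: heading 225 -> 180
  FD 5.7: (-3.1,-17.382) -> (-8.8,-17.382) [heading=180, move]
  PU: pen up
  -- iteration 5/6 --
  FD 1.5: (-8.8,-17.382) -> (-10.3,-17.382) [heading=180, move]
  RT 45: heading 180 -> 135
  FD 5.7: (-10.3,-17.382) -> (-14.331,-13.352) [heading=135, move]
  PU: pen up
  -- iteration 6/6 --
  FD 1.5: (-14.331,-13.352) -> (-15.391,-12.291) [heading=135, move]
  RT 45: heading 135 -> 90
  FD 5.7: (-15.391,-12.291) -> (-15.391,-6.591) [heading=90, move]
  PU: pen up
]
BK 11.6: (-15.391,-6.591) -> (-15.391,-18.191) [heading=90, move]
BK 11: (-15.391,-18.191) -> (-15.391,-29.191) [heading=90, move]
RT 15: heading 90 -> 75
RT 72: heading 75 -> 3
FD 8.8: (-15.391,-29.191) -> (-6.603,-28.731) [heading=3, move]
Final: pos=(-6.603,-28.731), heading=3, 5 segment(s) drawn

Segment lengths:
  seg 1: (0,0) -> (-2.7,0), length = 2.7
  seg 2: (-2.7,0) -> (5.1,0), length = 7.8
  seg 3: (5.1,0) -> (-4.6,0), length = 9.7
  seg 4: (-4.6,0) -> (-3.1,0), length = 1.5
  seg 5: (-3.1,0) -> (0.931,-4.031), length = 5.7
Total = 27.4

Answer: 27.4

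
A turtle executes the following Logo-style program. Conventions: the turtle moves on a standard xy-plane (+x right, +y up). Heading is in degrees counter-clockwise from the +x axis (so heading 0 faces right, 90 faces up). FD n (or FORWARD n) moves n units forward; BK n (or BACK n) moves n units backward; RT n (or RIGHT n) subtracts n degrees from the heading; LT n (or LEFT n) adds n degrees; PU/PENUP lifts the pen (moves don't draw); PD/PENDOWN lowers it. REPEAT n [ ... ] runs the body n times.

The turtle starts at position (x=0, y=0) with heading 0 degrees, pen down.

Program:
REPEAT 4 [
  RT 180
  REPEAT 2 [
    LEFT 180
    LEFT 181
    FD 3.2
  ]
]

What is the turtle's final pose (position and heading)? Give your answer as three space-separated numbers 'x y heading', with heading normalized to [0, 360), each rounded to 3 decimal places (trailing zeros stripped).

Answer: -0.035 0.445 8

Derivation:
Executing turtle program step by step:
Start: pos=(0,0), heading=0, pen down
REPEAT 4 [
  -- iteration 1/4 --
  RT 180: heading 0 -> 180
  REPEAT 2 [
    -- iteration 1/2 --
    LT 180: heading 180 -> 0
    LT 181: heading 0 -> 181
    FD 3.2: (0,0) -> (-3.2,-0.056) [heading=181, draw]
    -- iteration 2/2 --
    LT 180: heading 181 -> 1
    LT 181: heading 1 -> 182
    FD 3.2: (-3.2,-0.056) -> (-6.398,-0.168) [heading=182, draw]
  ]
  -- iteration 2/4 --
  RT 180: heading 182 -> 2
  REPEAT 2 [
    -- iteration 1/2 --
    LT 180: heading 2 -> 182
    LT 181: heading 182 -> 3
    FD 3.2: (-6.398,-0.168) -> (-3.202,0) [heading=3, draw]
    -- iteration 2/2 --
    LT 180: heading 3 -> 183
    LT 181: heading 183 -> 4
    FD 3.2: (-3.202,0) -> (-0.01,0.223) [heading=4, draw]
  ]
  -- iteration 3/4 --
  RT 180: heading 4 -> 184
  REPEAT 2 [
    -- iteration 1/2 --
    LT 180: heading 184 -> 4
    LT 181: heading 4 -> 185
    FD 3.2: (-0.01,0.223) -> (-3.198,-0.056) [heading=185, draw]
    -- iteration 2/2 --
    LT 180: heading 185 -> 5
    LT 181: heading 5 -> 186
    FD 3.2: (-3.198,-0.056) -> (-6.38,-0.39) [heading=186, draw]
  ]
  -- iteration 4/4 --
  RT 180: heading 186 -> 6
  REPEAT 2 [
    -- iteration 1/2 --
    LT 180: heading 6 -> 186
    LT 181: heading 186 -> 7
    FD 3.2: (-6.38,-0.39) -> (-3.204,0) [heading=7, draw]
    -- iteration 2/2 --
    LT 180: heading 7 -> 187
    LT 181: heading 187 -> 8
    FD 3.2: (-3.204,0) -> (-0.035,0.445) [heading=8, draw]
  ]
]
Final: pos=(-0.035,0.445), heading=8, 8 segment(s) drawn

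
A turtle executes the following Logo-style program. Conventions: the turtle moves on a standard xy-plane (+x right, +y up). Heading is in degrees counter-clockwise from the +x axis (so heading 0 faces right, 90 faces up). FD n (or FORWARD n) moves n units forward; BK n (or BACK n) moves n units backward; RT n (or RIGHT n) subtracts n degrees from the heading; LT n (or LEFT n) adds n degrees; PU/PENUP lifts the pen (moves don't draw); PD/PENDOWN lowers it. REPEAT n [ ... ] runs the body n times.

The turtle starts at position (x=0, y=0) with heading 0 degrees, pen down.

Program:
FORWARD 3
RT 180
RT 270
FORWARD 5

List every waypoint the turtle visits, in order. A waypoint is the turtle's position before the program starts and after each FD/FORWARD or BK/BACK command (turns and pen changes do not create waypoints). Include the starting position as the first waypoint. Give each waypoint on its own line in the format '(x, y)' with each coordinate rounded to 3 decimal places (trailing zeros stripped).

Answer: (0, 0)
(3, 0)
(3, -5)

Derivation:
Executing turtle program step by step:
Start: pos=(0,0), heading=0, pen down
FD 3: (0,0) -> (3,0) [heading=0, draw]
RT 180: heading 0 -> 180
RT 270: heading 180 -> 270
FD 5: (3,0) -> (3,-5) [heading=270, draw]
Final: pos=(3,-5), heading=270, 2 segment(s) drawn
Waypoints (3 total):
(0, 0)
(3, 0)
(3, -5)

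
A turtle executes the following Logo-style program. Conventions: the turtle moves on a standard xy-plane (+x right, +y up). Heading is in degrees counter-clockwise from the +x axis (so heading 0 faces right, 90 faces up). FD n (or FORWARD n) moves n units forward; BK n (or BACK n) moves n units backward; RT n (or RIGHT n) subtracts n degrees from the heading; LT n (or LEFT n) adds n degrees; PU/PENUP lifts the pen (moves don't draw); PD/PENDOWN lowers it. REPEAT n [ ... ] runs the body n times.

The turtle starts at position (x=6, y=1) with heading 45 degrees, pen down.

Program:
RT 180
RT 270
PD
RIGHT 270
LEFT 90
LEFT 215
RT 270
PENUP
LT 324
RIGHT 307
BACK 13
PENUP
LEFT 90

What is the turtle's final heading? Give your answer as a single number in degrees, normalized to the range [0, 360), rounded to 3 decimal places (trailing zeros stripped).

Answer: 187

Derivation:
Executing turtle program step by step:
Start: pos=(6,1), heading=45, pen down
RT 180: heading 45 -> 225
RT 270: heading 225 -> 315
PD: pen down
RT 270: heading 315 -> 45
LT 90: heading 45 -> 135
LT 215: heading 135 -> 350
RT 270: heading 350 -> 80
PU: pen up
LT 324: heading 80 -> 44
RT 307: heading 44 -> 97
BK 13: (6,1) -> (7.584,-11.903) [heading=97, move]
PU: pen up
LT 90: heading 97 -> 187
Final: pos=(7.584,-11.903), heading=187, 0 segment(s) drawn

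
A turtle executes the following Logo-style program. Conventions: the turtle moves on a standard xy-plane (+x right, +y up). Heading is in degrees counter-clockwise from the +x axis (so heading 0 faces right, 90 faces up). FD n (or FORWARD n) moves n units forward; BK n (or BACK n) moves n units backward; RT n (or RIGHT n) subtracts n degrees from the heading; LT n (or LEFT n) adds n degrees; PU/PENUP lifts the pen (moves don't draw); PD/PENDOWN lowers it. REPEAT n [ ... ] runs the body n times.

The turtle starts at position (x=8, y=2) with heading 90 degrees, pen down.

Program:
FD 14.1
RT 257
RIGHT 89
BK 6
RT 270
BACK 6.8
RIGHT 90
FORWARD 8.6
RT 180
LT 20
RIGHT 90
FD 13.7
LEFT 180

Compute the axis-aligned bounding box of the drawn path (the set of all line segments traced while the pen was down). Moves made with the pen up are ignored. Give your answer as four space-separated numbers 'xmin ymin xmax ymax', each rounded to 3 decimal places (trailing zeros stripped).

Executing turtle program step by step:
Start: pos=(8,2), heading=90, pen down
FD 14.1: (8,2) -> (8,16.1) [heading=90, draw]
RT 257: heading 90 -> 193
RT 89: heading 193 -> 104
BK 6: (8,16.1) -> (9.452,10.278) [heading=104, draw]
RT 270: heading 104 -> 194
BK 6.8: (9.452,10.278) -> (16.05,11.923) [heading=194, draw]
RT 90: heading 194 -> 104
FD 8.6: (16.05,11.923) -> (13.969,20.268) [heading=104, draw]
RT 180: heading 104 -> 284
LT 20: heading 284 -> 304
RT 90: heading 304 -> 214
FD 13.7: (13.969,20.268) -> (2.611,12.607) [heading=214, draw]
LT 180: heading 214 -> 34
Final: pos=(2.611,12.607), heading=34, 5 segment(s) drawn

Segment endpoints: x in {2.611, 8, 9.452, 13.969, 16.05}, y in {2, 10.278, 11.923, 12.607, 16.1, 20.268}
xmin=2.611, ymin=2, xmax=16.05, ymax=20.268

Answer: 2.611 2 16.05 20.268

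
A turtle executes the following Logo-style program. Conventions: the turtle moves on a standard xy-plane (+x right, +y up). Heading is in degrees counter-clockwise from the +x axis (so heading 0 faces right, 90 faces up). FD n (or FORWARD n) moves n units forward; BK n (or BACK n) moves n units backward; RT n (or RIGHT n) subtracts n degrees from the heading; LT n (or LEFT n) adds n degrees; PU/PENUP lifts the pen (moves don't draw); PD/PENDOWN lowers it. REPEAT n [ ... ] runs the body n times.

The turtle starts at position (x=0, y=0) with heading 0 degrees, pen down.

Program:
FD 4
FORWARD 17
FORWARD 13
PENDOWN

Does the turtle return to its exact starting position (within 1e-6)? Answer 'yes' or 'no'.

Answer: no

Derivation:
Executing turtle program step by step:
Start: pos=(0,0), heading=0, pen down
FD 4: (0,0) -> (4,0) [heading=0, draw]
FD 17: (4,0) -> (21,0) [heading=0, draw]
FD 13: (21,0) -> (34,0) [heading=0, draw]
PD: pen down
Final: pos=(34,0), heading=0, 3 segment(s) drawn

Start position: (0, 0)
Final position: (34, 0)
Distance = 34; >= 1e-6 -> NOT closed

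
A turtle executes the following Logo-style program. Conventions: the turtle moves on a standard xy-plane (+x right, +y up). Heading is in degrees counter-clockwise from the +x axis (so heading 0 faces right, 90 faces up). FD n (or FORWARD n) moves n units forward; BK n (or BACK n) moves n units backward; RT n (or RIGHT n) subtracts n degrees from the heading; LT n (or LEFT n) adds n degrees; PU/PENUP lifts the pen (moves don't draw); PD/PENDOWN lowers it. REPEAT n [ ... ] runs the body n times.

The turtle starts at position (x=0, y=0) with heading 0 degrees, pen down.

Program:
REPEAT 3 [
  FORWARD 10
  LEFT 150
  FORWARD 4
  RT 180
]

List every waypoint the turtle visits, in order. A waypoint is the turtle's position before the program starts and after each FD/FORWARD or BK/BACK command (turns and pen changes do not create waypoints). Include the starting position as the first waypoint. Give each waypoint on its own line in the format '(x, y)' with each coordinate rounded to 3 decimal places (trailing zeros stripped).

Answer: (0, 0)
(10, 0)
(6.536, 2)
(15.196, -3)
(13.196, 0.464)
(18.196, -8.196)
(18.196, -4.196)

Derivation:
Executing turtle program step by step:
Start: pos=(0,0), heading=0, pen down
REPEAT 3 [
  -- iteration 1/3 --
  FD 10: (0,0) -> (10,0) [heading=0, draw]
  LT 150: heading 0 -> 150
  FD 4: (10,0) -> (6.536,2) [heading=150, draw]
  RT 180: heading 150 -> 330
  -- iteration 2/3 --
  FD 10: (6.536,2) -> (15.196,-3) [heading=330, draw]
  LT 150: heading 330 -> 120
  FD 4: (15.196,-3) -> (13.196,0.464) [heading=120, draw]
  RT 180: heading 120 -> 300
  -- iteration 3/3 --
  FD 10: (13.196,0.464) -> (18.196,-8.196) [heading=300, draw]
  LT 150: heading 300 -> 90
  FD 4: (18.196,-8.196) -> (18.196,-4.196) [heading=90, draw]
  RT 180: heading 90 -> 270
]
Final: pos=(18.196,-4.196), heading=270, 6 segment(s) drawn
Waypoints (7 total):
(0, 0)
(10, 0)
(6.536, 2)
(15.196, -3)
(13.196, 0.464)
(18.196, -8.196)
(18.196, -4.196)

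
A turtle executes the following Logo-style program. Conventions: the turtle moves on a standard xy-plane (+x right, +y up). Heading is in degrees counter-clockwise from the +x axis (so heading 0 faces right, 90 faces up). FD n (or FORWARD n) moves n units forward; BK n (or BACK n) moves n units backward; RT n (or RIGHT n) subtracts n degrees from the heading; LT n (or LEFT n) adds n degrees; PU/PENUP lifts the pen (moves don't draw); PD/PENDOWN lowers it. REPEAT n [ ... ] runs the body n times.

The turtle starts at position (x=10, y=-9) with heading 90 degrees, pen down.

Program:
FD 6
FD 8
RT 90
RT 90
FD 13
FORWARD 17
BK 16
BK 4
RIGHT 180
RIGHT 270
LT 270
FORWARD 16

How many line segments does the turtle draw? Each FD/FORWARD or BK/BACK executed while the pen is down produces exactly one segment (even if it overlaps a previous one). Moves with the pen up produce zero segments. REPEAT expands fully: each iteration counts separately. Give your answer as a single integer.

Answer: 7

Derivation:
Executing turtle program step by step:
Start: pos=(10,-9), heading=90, pen down
FD 6: (10,-9) -> (10,-3) [heading=90, draw]
FD 8: (10,-3) -> (10,5) [heading=90, draw]
RT 90: heading 90 -> 0
RT 90: heading 0 -> 270
FD 13: (10,5) -> (10,-8) [heading=270, draw]
FD 17: (10,-8) -> (10,-25) [heading=270, draw]
BK 16: (10,-25) -> (10,-9) [heading=270, draw]
BK 4: (10,-9) -> (10,-5) [heading=270, draw]
RT 180: heading 270 -> 90
RT 270: heading 90 -> 180
LT 270: heading 180 -> 90
FD 16: (10,-5) -> (10,11) [heading=90, draw]
Final: pos=(10,11), heading=90, 7 segment(s) drawn
Segments drawn: 7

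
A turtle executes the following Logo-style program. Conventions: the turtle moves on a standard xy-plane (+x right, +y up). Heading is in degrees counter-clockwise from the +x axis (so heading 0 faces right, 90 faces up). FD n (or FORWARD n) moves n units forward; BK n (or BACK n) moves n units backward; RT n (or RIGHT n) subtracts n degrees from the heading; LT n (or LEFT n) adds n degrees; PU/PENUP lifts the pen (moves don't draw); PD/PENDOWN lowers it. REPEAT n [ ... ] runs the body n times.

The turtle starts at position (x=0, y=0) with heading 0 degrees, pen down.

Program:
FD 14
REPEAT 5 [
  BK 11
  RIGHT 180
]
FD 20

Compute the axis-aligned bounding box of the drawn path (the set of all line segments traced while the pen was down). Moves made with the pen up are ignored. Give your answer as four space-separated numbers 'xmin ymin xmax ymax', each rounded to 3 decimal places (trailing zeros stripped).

Executing turtle program step by step:
Start: pos=(0,0), heading=0, pen down
FD 14: (0,0) -> (14,0) [heading=0, draw]
REPEAT 5 [
  -- iteration 1/5 --
  BK 11: (14,0) -> (3,0) [heading=0, draw]
  RT 180: heading 0 -> 180
  -- iteration 2/5 --
  BK 11: (3,0) -> (14,0) [heading=180, draw]
  RT 180: heading 180 -> 0
  -- iteration 3/5 --
  BK 11: (14,0) -> (3,0) [heading=0, draw]
  RT 180: heading 0 -> 180
  -- iteration 4/5 --
  BK 11: (3,0) -> (14,0) [heading=180, draw]
  RT 180: heading 180 -> 0
  -- iteration 5/5 --
  BK 11: (14,0) -> (3,0) [heading=0, draw]
  RT 180: heading 0 -> 180
]
FD 20: (3,0) -> (-17,0) [heading=180, draw]
Final: pos=(-17,0), heading=180, 7 segment(s) drawn

Segment endpoints: x in {-17, 0, 3, 14}, y in {0, 0, 0, 0, 0, 0}
xmin=-17, ymin=0, xmax=14, ymax=0

Answer: -17 0 14 0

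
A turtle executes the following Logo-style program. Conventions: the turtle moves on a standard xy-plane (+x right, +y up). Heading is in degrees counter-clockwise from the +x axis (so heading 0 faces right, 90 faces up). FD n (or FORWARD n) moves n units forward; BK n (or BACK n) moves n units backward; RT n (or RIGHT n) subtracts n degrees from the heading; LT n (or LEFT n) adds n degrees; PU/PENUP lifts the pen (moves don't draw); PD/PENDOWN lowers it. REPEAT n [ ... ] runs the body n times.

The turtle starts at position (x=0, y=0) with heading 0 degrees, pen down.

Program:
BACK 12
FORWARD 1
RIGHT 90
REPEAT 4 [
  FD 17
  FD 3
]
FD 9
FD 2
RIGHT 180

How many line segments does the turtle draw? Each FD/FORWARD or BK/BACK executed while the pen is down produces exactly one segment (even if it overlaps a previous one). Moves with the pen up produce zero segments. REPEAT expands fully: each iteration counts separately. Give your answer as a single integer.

Answer: 12

Derivation:
Executing turtle program step by step:
Start: pos=(0,0), heading=0, pen down
BK 12: (0,0) -> (-12,0) [heading=0, draw]
FD 1: (-12,0) -> (-11,0) [heading=0, draw]
RT 90: heading 0 -> 270
REPEAT 4 [
  -- iteration 1/4 --
  FD 17: (-11,0) -> (-11,-17) [heading=270, draw]
  FD 3: (-11,-17) -> (-11,-20) [heading=270, draw]
  -- iteration 2/4 --
  FD 17: (-11,-20) -> (-11,-37) [heading=270, draw]
  FD 3: (-11,-37) -> (-11,-40) [heading=270, draw]
  -- iteration 3/4 --
  FD 17: (-11,-40) -> (-11,-57) [heading=270, draw]
  FD 3: (-11,-57) -> (-11,-60) [heading=270, draw]
  -- iteration 4/4 --
  FD 17: (-11,-60) -> (-11,-77) [heading=270, draw]
  FD 3: (-11,-77) -> (-11,-80) [heading=270, draw]
]
FD 9: (-11,-80) -> (-11,-89) [heading=270, draw]
FD 2: (-11,-89) -> (-11,-91) [heading=270, draw]
RT 180: heading 270 -> 90
Final: pos=(-11,-91), heading=90, 12 segment(s) drawn
Segments drawn: 12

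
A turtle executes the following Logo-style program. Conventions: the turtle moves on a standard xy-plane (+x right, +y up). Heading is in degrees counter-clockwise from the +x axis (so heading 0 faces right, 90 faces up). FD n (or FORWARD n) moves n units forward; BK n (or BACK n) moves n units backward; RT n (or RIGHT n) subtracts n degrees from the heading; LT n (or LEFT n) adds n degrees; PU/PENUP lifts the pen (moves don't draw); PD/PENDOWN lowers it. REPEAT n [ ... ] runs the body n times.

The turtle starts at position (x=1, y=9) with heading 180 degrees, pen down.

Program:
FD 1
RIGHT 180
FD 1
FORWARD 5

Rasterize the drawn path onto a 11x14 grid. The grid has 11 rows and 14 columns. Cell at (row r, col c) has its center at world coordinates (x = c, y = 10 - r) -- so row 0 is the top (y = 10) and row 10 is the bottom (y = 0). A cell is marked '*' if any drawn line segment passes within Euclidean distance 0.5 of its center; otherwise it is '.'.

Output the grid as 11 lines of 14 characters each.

Segment 0: (1,9) -> (0,9)
Segment 1: (0,9) -> (1,9)
Segment 2: (1,9) -> (6,9)

Answer: ..............
*******.......
..............
..............
..............
..............
..............
..............
..............
..............
..............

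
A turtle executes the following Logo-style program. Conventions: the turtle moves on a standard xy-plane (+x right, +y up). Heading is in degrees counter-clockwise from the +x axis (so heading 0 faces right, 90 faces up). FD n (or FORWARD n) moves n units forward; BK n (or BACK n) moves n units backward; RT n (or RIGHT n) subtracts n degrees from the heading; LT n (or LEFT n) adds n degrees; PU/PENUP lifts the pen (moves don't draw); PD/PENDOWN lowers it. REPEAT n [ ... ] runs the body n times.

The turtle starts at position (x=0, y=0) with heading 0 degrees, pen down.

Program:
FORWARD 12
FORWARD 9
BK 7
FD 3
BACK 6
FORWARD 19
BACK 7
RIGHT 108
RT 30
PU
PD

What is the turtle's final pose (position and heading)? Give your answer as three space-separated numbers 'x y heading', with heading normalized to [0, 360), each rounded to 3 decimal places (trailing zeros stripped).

Executing turtle program step by step:
Start: pos=(0,0), heading=0, pen down
FD 12: (0,0) -> (12,0) [heading=0, draw]
FD 9: (12,0) -> (21,0) [heading=0, draw]
BK 7: (21,0) -> (14,0) [heading=0, draw]
FD 3: (14,0) -> (17,0) [heading=0, draw]
BK 6: (17,0) -> (11,0) [heading=0, draw]
FD 19: (11,0) -> (30,0) [heading=0, draw]
BK 7: (30,0) -> (23,0) [heading=0, draw]
RT 108: heading 0 -> 252
RT 30: heading 252 -> 222
PU: pen up
PD: pen down
Final: pos=(23,0), heading=222, 7 segment(s) drawn

Answer: 23 0 222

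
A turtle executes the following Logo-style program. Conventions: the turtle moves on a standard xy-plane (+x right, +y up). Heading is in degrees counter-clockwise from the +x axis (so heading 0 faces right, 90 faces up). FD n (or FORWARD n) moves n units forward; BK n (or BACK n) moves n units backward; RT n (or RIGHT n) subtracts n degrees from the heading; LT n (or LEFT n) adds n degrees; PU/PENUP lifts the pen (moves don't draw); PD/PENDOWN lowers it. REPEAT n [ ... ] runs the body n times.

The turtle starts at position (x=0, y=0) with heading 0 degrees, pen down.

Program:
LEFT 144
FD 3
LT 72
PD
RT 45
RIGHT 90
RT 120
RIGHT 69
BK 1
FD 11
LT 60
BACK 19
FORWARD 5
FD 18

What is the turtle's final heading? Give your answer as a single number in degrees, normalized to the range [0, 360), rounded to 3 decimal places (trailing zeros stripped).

Executing turtle program step by step:
Start: pos=(0,0), heading=0, pen down
LT 144: heading 0 -> 144
FD 3: (0,0) -> (-2.427,1.763) [heading=144, draw]
LT 72: heading 144 -> 216
PD: pen down
RT 45: heading 216 -> 171
RT 90: heading 171 -> 81
RT 120: heading 81 -> 321
RT 69: heading 321 -> 252
BK 1: (-2.427,1.763) -> (-2.118,2.714) [heading=252, draw]
FD 11: (-2.118,2.714) -> (-5.517,-7.747) [heading=252, draw]
LT 60: heading 252 -> 312
BK 19: (-5.517,-7.747) -> (-18.231,6.373) [heading=312, draw]
FD 5: (-18.231,6.373) -> (-14.885,2.657) [heading=312, draw]
FD 18: (-14.885,2.657) -> (-2.841,-10.72) [heading=312, draw]
Final: pos=(-2.841,-10.72), heading=312, 6 segment(s) drawn

Answer: 312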